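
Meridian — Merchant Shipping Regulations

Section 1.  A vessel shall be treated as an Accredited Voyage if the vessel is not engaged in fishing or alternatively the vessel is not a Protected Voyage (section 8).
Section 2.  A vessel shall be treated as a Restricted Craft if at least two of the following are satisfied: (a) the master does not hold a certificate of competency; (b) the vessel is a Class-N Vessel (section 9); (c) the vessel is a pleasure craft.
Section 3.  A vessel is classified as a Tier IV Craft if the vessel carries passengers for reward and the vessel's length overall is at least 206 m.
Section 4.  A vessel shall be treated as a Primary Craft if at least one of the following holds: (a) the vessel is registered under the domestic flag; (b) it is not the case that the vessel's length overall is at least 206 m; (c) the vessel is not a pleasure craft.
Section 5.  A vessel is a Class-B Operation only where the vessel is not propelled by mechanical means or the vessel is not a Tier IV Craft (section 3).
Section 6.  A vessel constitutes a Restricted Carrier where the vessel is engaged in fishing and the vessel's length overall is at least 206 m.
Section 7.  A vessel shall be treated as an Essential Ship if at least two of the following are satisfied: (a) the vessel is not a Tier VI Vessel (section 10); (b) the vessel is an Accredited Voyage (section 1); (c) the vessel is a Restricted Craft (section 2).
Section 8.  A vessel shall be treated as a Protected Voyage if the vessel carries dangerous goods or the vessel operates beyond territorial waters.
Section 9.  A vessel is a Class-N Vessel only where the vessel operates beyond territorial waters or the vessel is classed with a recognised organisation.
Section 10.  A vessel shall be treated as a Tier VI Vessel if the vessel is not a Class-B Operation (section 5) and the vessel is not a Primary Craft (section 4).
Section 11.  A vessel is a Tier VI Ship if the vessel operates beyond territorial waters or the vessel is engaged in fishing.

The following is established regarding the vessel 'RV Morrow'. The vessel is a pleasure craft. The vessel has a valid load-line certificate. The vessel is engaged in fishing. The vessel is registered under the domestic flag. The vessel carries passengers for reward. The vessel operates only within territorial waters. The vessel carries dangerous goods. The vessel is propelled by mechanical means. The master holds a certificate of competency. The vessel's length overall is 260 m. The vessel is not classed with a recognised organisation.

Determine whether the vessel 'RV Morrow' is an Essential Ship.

section 3 — Tier IV Craft: [the vessel carries passengers for reward? yes] AND [vessel's length overall: 260 m ≥ 206 m? yes] → satisfied.
section 5 — Class-B Operation: [the vessel is not propelled by mechanical means? no] OR [not a Tier IV Craft (section 3)? no] → not satisfied.
section 4 — Primary Craft: [the vessel is registered under the domestic flag? yes] OR [vessel's length overall: 260 m ≥ 206 m? yes, so negated condition no] OR [the vessel is not a pleasure craft? no] → satisfied.
section 10 — Tier VI Vessel: [not a Class-B Operation (section 5)? yes] AND [not a Primary Craft (section 4)? no] → not satisfied.
section 8 — Protected Voyage: [the vessel carries dangerous goods? yes] OR [the vessel operates beyond territorial waters? no] → satisfied.
section 1 — Accredited Voyage: [the vessel is not engaged in fishing? no] OR [not a Protected Voyage (section 8)? no] → not satisfied.
section 9 — Class-N Vessel: [the vessel operates beyond territorial waters? no] OR [the vessel is classed with a recognised organisation? no] → not satisfied.
section 2 — Restricted Craft: the master does not hold a certificate of competency? no; Class-N Vessel (section 9)? no; the vessel is a pleasure craft? yes — 1 of 3 hold (need ≥2) → not satisfied.
section 7 — Essential Ship: not a Tier VI Vessel (section 10)? yes; Accredited Voyage (section 1)? no; Restricted Craft (section 2)? no — 1 of 3 hold (need ≥2) → not satisfied.

No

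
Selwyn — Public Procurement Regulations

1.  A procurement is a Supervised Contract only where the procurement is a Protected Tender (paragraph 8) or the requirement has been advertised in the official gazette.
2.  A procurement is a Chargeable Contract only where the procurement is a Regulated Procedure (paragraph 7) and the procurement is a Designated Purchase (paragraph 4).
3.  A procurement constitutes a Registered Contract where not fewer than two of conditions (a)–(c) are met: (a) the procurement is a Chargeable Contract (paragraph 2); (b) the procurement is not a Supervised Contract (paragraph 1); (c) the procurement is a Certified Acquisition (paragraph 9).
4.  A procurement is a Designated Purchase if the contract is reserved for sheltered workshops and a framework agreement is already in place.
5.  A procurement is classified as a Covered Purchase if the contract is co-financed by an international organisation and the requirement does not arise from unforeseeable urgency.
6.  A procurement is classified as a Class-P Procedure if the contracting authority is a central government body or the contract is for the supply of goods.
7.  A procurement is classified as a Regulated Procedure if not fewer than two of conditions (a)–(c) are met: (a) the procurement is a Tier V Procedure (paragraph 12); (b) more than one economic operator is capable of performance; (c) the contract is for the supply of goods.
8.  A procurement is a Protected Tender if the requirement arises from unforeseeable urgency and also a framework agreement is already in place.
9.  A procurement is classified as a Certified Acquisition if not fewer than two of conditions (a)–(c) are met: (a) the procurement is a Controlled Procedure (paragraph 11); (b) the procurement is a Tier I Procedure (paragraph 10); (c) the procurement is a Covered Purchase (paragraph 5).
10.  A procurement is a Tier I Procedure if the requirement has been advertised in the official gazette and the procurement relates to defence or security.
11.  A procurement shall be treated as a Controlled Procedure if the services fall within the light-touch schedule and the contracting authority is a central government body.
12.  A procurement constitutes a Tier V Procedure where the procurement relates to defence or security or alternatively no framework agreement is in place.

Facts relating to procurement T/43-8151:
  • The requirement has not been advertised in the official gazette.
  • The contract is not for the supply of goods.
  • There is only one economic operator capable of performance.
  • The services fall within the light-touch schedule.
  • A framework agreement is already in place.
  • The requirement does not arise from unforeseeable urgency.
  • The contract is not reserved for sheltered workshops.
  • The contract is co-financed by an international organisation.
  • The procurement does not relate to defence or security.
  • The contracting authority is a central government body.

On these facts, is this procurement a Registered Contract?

Yes

Under paragraph 12: the procurement relates to defence or security? no; or no framework agreement is in place? no. So the procurement is not a Tier V Procedure.
Under paragraph 7: Tier V Procedure (paragraph 12)? no; more than one economic operator is capable of performance? no; the contract is for the supply of goods? no — 0 of 3 hold (need ≥2) → not satisfied.
Under paragraph 4: the contract is reserved for sheltered workshops? no; and a framework agreement is already in place? yes. So the procurement is not a Designated Purchase.
Under paragraph 2: Regulated Procedure (paragraph 7)? no; and Designated Purchase (paragraph 4)? no. So the procurement is not a Chargeable Contract.
Under paragraph 8: the requirement arises from unforeseeable urgency? no; and a framework agreement is already in place? yes. So the procurement is not a Protected Tender.
Under paragraph 1: Protected Tender (paragraph 8)? no; or the requirement has been advertised in the official gazette? no. So the procurement is not a Supervised Contract.
Under paragraph 11: the services fall within the light-touch schedule? yes; and the contracting authority is a central government body? yes. So the procurement is a Controlled Procedure.
Under paragraph 10: the requirement has been advertised in the official gazette? no; and the procurement relates to defence or security? no. So the procurement is not a Tier I Procedure.
Under paragraph 5: the contract is co-financed by an international organisation? yes; and the requirement does not arise from unforeseeable urgency? yes. So the procurement is a Covered Purchase.
Under paragraph 9: Controlled Procedure (paragraph 11)? yes; Tier I Procedure (paragraph 10)? no; Covered Purchase (paragraph 5)? yes — 2 of 3 hold (need ≥2) → satisfied.
Under paragraph 3: Chargeable Contract (paragraph 2)? no; not a Supervised Contract (paragraph 1)? yes; Certified Acquisition (paragraph 9)? yes — 2 of 3 hold (need ≥2) → satisfied.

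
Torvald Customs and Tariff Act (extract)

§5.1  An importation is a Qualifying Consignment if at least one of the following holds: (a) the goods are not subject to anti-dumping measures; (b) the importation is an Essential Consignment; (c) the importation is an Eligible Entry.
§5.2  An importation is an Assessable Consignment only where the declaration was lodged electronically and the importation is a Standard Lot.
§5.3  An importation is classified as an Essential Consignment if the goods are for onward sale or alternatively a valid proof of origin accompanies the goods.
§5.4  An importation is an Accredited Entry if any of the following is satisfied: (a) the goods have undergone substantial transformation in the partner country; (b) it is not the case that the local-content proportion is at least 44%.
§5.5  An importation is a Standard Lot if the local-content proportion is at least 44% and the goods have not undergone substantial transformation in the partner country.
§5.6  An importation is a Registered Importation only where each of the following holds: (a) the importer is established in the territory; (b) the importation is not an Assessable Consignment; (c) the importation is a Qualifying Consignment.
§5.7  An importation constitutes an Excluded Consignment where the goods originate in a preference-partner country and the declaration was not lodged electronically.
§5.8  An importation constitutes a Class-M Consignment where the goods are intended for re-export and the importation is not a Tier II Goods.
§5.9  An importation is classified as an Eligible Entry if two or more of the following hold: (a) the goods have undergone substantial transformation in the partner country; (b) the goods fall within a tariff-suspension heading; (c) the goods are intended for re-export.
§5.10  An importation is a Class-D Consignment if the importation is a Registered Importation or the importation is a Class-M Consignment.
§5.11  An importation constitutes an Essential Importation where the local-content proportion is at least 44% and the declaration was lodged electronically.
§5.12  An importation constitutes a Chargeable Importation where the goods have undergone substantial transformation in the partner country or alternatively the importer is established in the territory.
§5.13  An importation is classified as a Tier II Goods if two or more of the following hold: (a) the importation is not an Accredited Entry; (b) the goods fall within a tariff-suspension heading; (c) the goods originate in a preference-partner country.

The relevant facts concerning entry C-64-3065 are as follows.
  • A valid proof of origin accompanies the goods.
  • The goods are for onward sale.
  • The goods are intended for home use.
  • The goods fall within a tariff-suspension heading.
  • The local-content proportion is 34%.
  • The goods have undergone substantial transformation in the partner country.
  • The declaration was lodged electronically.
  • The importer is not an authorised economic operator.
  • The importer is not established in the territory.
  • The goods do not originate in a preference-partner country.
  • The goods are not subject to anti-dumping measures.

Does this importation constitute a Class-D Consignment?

No

Under §5.5: local-content proportion: 34% ≥ 44%? no; and the goods have not undergone substantial transformation in the partner country? no. So the importation is not a Standard Lot.
Under §5.2: the declaration was lodged electronically? yes; and Standard Lot (§5.5)? no. So the importation is not an Assessable Consignment.
Under §5.3: the goods are for onward sale? yes; or a valid proof of origin accompanies the goods? yes. So the importation is an Essential Consignment.
Under §5.9: the goods have undergone substantial transformation in the partner country? yes; the goods fall within a tariff-suspension heading? yes; the goods are intended for re-export? no — 2 of 3 hold (need ≥2) → satisfied.
Under §5.1: the goods are not subject to anti-dumping measures? yes; or Essential Consignment (§5.3)? yes; or Eligible Entry (§5.9)? yes. So the importation is a Qualifying Consignment.
Under §5.6: the importer is established in the territory? no; and not an Assessable Consignment (§5.2)? yes; and Qualifying Consignment (§5.1)? yes. So the importation is not a Registered Importation.
Under §5.4: the goods have undergone substantial transformation in the partner country? yes; or local-content proportion: 34% ≥ 44%? no, so negated condition yes. So the importation is an Accredited Entry.
Under §5.13: not an Accredited Entry (§5.4)? no; the goods fall within a tariff-suspension heading? yes; the goods originate in a preference-partner country? no — 1 of 3 hold (need ≥2) → not satisfied.
Under §5.8: the goods are intended for re-export? no; and not a Tier II Goods (§5.13)? yes. So the importation is not a Class-M Consignment.
Under §5.10: Registered Importation (§5.6)? no; or Class-M Consignment (§5.8)? no. So the importation is not a Class-D Consignment.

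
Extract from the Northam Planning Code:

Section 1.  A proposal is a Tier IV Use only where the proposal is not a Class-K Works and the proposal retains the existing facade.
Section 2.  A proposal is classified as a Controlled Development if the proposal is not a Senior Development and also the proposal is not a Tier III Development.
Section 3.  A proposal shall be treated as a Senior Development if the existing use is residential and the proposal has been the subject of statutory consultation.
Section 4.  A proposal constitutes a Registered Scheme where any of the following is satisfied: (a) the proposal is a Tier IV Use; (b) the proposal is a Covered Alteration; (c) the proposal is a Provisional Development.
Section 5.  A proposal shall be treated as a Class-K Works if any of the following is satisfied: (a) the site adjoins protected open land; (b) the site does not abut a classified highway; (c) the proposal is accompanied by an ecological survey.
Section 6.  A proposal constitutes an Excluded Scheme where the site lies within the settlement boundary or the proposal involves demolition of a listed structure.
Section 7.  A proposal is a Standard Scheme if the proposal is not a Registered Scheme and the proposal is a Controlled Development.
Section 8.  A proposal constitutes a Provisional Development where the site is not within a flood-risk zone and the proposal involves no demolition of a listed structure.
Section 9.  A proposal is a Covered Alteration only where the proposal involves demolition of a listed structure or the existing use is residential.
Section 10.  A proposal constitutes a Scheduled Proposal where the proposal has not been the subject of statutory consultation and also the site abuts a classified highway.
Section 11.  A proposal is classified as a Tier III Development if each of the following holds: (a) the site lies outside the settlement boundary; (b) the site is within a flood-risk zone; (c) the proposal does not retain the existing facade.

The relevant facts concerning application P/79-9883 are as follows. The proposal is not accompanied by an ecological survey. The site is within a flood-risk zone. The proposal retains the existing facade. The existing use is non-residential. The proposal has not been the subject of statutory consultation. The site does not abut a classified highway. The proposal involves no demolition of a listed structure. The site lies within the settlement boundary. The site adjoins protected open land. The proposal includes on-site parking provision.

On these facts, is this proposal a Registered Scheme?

No

section 5 — Class-K Works: [the site adjoins protected open land? yes] OR [the site does not abut a classified highway? yes] OR [the proposal is accompanied by an ecological survey? no] → satisfied.
section 1 — Tier IV Use: [not a Class-K Works (section 5)? no] AND [the proposal retains the existing facade? yes] → not satisfied.
section 9 — Covered Alteration: [the proposal involves demolition of a listed structure? no] OR [the existing use is residential? no] → not satisfied.
section 8 — Provisional Development: [the site is not within a flood-risk zone? no] AND [the proposal involves no demolition of a listed structure? yes] → not satisfied.
section 4 — Registered Scheme: [Tier IV Use (section 1)? no] OR [Covered Alteration (section 9)? no] OR [Provisional Development (section 8)? no] → not satisfied.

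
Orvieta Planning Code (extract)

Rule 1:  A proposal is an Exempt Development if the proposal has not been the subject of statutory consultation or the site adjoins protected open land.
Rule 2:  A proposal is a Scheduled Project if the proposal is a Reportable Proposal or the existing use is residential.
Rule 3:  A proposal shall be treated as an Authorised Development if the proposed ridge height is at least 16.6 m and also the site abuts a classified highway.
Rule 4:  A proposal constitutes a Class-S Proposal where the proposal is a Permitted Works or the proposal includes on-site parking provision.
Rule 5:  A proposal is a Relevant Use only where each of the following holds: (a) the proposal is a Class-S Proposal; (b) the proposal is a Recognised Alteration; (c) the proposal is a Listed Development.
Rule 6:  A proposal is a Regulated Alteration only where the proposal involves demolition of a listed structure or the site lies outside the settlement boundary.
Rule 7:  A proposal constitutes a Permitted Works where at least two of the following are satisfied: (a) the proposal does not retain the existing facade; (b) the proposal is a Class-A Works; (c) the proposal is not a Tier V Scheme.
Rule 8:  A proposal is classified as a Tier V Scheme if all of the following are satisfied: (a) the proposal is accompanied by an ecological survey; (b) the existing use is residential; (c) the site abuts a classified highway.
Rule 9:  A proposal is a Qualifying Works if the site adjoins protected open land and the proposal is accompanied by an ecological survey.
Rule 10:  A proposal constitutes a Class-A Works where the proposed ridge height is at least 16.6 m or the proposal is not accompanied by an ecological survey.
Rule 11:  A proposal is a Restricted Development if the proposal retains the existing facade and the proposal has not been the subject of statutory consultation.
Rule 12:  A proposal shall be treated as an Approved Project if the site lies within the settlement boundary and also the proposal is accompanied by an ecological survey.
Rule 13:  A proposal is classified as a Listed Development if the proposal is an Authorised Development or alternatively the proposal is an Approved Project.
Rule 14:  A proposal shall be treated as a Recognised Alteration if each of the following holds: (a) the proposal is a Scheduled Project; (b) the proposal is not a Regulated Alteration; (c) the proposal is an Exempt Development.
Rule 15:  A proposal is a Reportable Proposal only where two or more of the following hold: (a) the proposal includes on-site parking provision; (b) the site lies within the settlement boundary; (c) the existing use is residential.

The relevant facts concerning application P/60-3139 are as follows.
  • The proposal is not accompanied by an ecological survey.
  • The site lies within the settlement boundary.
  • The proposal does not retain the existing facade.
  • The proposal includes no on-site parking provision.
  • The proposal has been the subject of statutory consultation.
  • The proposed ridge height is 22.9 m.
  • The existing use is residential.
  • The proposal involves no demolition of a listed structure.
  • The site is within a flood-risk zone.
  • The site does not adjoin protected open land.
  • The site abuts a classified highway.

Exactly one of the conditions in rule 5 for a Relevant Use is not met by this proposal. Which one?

Under rule 10: proposed ridge height: 22.9 m ≥ 16.6 m? yes; or the proposal is not accompanied by an ecological survey? yes. So the proposal is a Class-A Works.
Under rule 8: the proposal is accompanied by an ecological survey? no; and the existing use is residential? yes; and the site abuts a classified highway? yes. So the proposal is not a Tier V Scheme.
Under rule 7: the proposal does not retain the existing facade? yes; Class-A Works (rule 10)? yes; not a Tier V Scheme (rule 8)? yes — 3 of 3 hold (need ≥2) → satisfied.
Under rule 4: Permitted Works (rule 7)? yes; or the proposal includes on-site parking provision? no. So the proposal is a Class-S Proposal.
Under rule 15: the proposal includes on-site parking provision? no; the site lies within the settlement boundary? yes; the existing use is residential? yes — 2 of 3 hold (need ≥2) → satisfied.
Under rule 2: Reportable Proposal (rule 15)? yes; or the existing use is residential? yes. So the proposal is a Scheduled Project.
Under rule 6: the proposal involves demolition of a listed structure? no; or the site lies outside the settlement boundary? no. So the proposal is not a Regulated Alteration.
Under rule 1: the proposal has not been the subject of statutory consultation? no; or the site adjoins protected open land? no. So the proposal is not an Exempt Development.
Under rule 14: Scheduled Project (rule 2)? yes; and not a Regulated Alteration (rule 6)? yes; and Exempt Development (rule 1)? no. So the proposal is not a Recognised Alteration.
Under rule 3: proposed ridge height: 22.9 m ≥ 16.6 m? yes; and the site abuts a classified highway? yes. So the proposal is an Authorised Development.
Under rule 12: the site lies within the settlement boundary? yes; and the proposal is accompanied by an ecological survey? no. So the proposal is not an Approved Project.
Under rule 13: Authorised Development (rule 3)? yes; or Approved Project (rule 12)? no. So the proposal is a Listed Development.
Under rule 5: Class-S Proposal (rule 4)? yes; and Recognised Alteration (rule 14)? no; and Listed Development (rule 13)? yes. So the proposal is not a Relevant Use.

Recognised Alteration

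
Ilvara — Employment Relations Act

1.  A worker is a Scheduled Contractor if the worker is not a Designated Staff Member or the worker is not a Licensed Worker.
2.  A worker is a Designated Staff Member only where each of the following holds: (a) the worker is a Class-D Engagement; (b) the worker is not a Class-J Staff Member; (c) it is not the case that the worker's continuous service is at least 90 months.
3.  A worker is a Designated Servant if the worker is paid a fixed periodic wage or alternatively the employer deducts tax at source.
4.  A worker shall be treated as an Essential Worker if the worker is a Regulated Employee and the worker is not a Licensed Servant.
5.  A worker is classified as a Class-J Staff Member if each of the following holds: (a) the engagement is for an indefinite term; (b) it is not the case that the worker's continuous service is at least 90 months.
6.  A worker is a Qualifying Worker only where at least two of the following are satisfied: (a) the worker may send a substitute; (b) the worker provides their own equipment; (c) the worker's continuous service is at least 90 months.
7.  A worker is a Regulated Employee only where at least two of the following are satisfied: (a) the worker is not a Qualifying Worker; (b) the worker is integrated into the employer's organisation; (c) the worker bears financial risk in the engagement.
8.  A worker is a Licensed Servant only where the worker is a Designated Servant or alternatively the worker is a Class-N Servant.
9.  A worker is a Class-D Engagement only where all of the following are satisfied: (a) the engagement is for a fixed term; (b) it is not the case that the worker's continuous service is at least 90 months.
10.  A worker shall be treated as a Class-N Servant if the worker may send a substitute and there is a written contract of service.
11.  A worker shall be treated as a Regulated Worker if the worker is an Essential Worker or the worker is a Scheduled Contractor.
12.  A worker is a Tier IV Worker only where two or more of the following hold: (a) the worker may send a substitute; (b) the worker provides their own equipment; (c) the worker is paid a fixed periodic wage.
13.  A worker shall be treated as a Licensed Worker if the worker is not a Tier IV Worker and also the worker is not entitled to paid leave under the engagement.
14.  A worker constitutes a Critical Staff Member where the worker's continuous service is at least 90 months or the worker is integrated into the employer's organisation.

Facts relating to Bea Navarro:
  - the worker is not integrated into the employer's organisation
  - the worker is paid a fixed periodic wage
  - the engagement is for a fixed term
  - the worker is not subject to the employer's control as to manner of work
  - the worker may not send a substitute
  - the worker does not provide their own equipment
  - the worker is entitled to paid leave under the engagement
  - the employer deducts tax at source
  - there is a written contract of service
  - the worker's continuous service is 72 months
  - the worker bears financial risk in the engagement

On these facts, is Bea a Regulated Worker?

Under paragraph 6: the worker may send a substitute? no; the worker provides their own equipment? no; worker's continuous service: 72 months ≥ 90 months? no — 0 of 3 hold (need ≥2) → not satisfied.
Under paragraph 7: not a Qualifying Worker (paragraph 6)? yes; the worker is integrated into the employer's organisation? no; the worker bears financial risk in the engagement? yes — 2 of 3 hold (need ≥2) → satisfied.
Under paragraph 3: the worker is paid a fixed periodic wage? yes; or the employer deducts tax at source? yes. So the worker is a Designated Servant.
Under paragraph 10: the worker may send a substitute? no; and there is a written contract of service? yes. So the worker is not a Class-N Servant.
Under paragraph 8: Designated Servant (paragraph 3)? yes; or Class-N Servant (paragraph 10)? no. So the worker is a Licensed Servant.
Under paragraph 4: Regulated Employee (paragraph 7)? yes; and not a Licensed Servant (paragraph 8)? no. So the worker is not an Essential Worker.
Under paragraph 9: the engagement is for a fixed term? yes; and worker's continuous service: 72 months ≥ 90 months? no, so negated condition yes. So the worker is a Class-D Engagement.
Under paragraph 5: the engagement is for an indefinite term? no; and worker's continuous service: 72 months ≥ 90 months? no, so negated condition yes. So the worker is not a Class-J Staff Member.
Under paragraph 2: Class-D Engagement (paragraph 9)? yes; and not a Class-J Staff Member (paragraph 5)? yes; and worker's continuous service: 72 months ≥ 90 months? no, so negated condition yes. So the worker is a Designated Staff Member.
Under paragraph 12: the worker may send a substitute? no; the worker provides their own equipment? no; the worker is paid a fixed periodic wage? yes — 1 of 3 hold (need ≥2) → not satisfied.
Under paragraph 13: not a Tier IV Worker (paragraph 12)? yes; and the worker is not entitled to paid leave under the engagement? no. So the worker is not a Licensed Worker.
Under paragraph 1: not a Designated Staff Member (paragraph 2)? no; or not a Licensed Worker (paragraph 13)? yes. So the worker is a Scheduled Contractor.
Under paragraph 11: Essential Worker (paragraph 4)? no; or Scheduled Contractor (paragraph 1)? yes. So the worker is a Regulated Worker.

Yes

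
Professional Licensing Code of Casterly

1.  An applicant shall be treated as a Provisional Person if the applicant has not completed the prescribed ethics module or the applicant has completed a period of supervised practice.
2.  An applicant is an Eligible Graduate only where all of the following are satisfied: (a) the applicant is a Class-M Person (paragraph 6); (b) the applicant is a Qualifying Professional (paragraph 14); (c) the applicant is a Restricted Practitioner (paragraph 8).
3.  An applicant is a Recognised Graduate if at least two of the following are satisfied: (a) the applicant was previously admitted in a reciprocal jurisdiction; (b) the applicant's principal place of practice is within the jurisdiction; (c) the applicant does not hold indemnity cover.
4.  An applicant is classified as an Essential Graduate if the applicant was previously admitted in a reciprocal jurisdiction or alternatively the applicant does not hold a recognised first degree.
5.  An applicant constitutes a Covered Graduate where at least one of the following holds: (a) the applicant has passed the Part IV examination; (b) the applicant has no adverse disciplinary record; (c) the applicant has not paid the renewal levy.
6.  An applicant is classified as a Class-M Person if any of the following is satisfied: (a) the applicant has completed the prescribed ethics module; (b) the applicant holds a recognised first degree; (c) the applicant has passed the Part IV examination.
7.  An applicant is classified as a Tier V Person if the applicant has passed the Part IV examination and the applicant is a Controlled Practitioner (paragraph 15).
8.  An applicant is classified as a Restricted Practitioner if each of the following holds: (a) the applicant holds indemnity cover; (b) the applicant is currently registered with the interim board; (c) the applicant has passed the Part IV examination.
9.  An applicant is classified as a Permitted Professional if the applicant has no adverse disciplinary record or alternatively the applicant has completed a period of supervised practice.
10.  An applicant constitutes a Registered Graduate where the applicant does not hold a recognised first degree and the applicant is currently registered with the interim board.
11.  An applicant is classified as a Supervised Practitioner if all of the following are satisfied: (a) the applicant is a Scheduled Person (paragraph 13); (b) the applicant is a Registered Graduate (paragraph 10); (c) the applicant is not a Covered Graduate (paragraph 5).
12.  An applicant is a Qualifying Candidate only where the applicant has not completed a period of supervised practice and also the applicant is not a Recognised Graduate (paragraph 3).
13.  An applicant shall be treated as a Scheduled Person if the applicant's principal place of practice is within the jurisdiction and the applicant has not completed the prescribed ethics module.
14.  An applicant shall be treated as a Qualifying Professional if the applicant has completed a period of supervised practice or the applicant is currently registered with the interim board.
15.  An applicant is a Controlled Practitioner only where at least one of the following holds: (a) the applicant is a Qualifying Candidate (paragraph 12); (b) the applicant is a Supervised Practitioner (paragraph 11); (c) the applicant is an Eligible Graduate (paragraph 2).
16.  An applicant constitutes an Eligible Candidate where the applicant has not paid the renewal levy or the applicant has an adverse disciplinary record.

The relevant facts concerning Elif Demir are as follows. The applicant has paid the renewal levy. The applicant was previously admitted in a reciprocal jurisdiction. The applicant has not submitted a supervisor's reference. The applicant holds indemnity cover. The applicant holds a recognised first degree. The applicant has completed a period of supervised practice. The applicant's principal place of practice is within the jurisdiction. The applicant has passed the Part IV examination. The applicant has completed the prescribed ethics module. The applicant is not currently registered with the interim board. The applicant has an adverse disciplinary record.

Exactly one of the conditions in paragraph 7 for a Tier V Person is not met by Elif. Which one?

paragraph 3 — Recognised Graduate: the applicant was previously admitted in a reciprocal jurisdiction? yes; the applicant's principal place of practice is within the jurisdiction? yes; the applicant does not hold indemnity cover? no — 2 of 3 hold (need ≥2) → satisfied.
paragraph 12 — Qualifying Candidate: [the applicant has not completed a period of supervised practice? no] AND [not a Recognised Graduate (paragraph 3)? no] → not satisfied.
paragraph 13 — Scheduled Person: [the applicant's principal place of practice is within the jurisdiction? yes] AND [the applicant has not completed the prescribed ethics module? no] → not satisfied.
paragraph 10 — Registered Graduate: [the applicant does not hold a recognised first degree? no] AND [the applicant is currently registered with the interim board? no] → not satisfied.
paragraph 5 — Covered Graduate: [the applicant has passed the Part IV examination? yes] OR [the applicant has no adverse disciplinary record? no] OR [the applicant has not paid the renewal levy? no] → satisfied.
paragraph 11 — Supervised Practitioner: [Scheduled Person (paragraph 13)? no] AND [Registered Graduate (paragraph 10)? no] AND [not a Covered Graduate (paragraph 5)? no] → not satisfied.
paragraph 6 — Class-M Person: [the applicant has completed the prescribed ethics module? yes] OR [the applicant holds a recognised first degree? yes] OR [the applicant has passed the Part IV examination? yes] → satisfied.
paragraph 14 — Qualifying Professional: [the applicant has completed a period of supervised practice? yes] OR [the applicant is currently registered with the interim board? no] → satisfied.
paragraph 8 — Restricted Practitioner: [the applicant holds indemnity cover? yes] AND [the applicant is currently registered with the interim board? no] AND [the applicant has passed the Part IV examination? yes] → not satisfied.
paragraph 2 — Eligible Graduate: [Class-M Person (paragraph 6)? yes] AND [Qualifying Professional (paragraph 14)? yes] AND [Restricted Practitioner (paragraph 8)? no] → not satisfied.
paragraph 15 — Controlled Practitioner: [Qualifying Candidate (paragraph 12)? no] OR [Supervised Practitioner (paragraph 11)? no] OR [Eligible Graduate (paragraph 2)? no] → not satisfied.
paragraph 7 — Tier V Person: [the applicant has passed the Part IV examination? yes] AND [Controlled Practitioner (paragraph 15)? no] → not satisfied.

Controlled Practitioner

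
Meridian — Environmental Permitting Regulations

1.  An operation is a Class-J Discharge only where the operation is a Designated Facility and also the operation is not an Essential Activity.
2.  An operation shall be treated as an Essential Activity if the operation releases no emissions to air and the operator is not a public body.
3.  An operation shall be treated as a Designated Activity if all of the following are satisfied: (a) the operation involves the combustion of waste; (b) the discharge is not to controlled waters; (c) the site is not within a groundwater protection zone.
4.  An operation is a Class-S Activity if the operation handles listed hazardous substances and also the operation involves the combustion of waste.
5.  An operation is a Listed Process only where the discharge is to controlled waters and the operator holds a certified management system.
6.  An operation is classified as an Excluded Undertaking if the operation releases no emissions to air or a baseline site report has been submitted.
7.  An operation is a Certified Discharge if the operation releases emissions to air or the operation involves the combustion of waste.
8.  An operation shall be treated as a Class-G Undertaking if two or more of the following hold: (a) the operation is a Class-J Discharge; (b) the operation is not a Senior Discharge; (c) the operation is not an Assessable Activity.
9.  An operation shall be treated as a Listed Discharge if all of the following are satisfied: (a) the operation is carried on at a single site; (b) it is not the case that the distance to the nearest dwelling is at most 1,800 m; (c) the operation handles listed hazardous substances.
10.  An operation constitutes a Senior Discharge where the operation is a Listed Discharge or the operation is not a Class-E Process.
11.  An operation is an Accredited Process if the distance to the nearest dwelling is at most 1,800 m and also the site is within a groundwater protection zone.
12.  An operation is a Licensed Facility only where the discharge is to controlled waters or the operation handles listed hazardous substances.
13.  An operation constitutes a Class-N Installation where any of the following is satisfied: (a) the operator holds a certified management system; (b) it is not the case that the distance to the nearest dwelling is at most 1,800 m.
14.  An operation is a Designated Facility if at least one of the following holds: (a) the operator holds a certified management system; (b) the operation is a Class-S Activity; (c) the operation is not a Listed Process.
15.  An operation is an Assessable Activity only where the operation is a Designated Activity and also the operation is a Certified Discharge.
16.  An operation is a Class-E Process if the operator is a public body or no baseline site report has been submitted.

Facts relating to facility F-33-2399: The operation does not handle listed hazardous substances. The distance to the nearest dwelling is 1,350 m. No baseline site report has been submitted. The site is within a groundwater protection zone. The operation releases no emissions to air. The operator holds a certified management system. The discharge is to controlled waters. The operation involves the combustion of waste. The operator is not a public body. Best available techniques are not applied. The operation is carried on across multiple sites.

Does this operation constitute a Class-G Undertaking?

Yes

paragraph 4 — Class-S Activity: [the operation handles listed hazardous substances? no] AND [the operation involves the combustion of waste? yes] → not satisfied.
paragraph 5 — Listed Process: [the discharge is to controlled waters? yes] AND [the operator holds a certified management system? yes] → satisfied.
paragraph 14 — Designated Facility: [the operator holds a certified management system? yes] OR [Class-S Activity (paragraph 4)? no] OR [not a Listed Process (paragraph 5)? no] → satisfied.
paragraph 2 — Essential Activity: [the operation releases no emissions to air? yes] AND [the operator is not a public body? yes] → satisfied.
paragraph 1 — Class-J Discharge: [Designated Facility (paragraph 14)? yes] AND [not an Essential Activity (paragraph 2)? no] → not satisfied.
paragraph 9 — Listed Discharge: [the operation is carried on at a single site? no] AND [distance to the nearest dwelling: 1,350 m ≤ 1,800 m? yes, so negated condition no] AND [the operation handles listed hazardous substances? no] → not satisfied.
paragraph 16 — Class-E Process: [the operator is a public body? no] OR [no baseline site report has been submitted? yes] → satisfied.
paragraph 10 — Senior Discharge: [Listed Discharge (paragraph 9)? no] OR [not a Class-E Process (paragraph 16)? no] → not satisfied.
paragraph 3 — Designated Activity: [the operation involves the combustion of waste? yes] AND [the discharge is not to controlled waters? no] AND [the site is not within a groundwater protection zone? no] → not satisfied.
paragraph 7 — Certified Discharge: [the operation releases emissions to air? no] OR [the operation involves the combustion of waste? yes] → satisfied.
paragraph 15 — Assessable Activity: [Designated Activity (paragraph 3)? no] AND [Certified Discharge (paragraph 7)? yes] → not satisfied.
paragraph 8 — Class-G Undertaking: Class-J Discharge (paragraph 1)? no; not a Senior Discharge (paragraph 10)? yes; not an Assessable Activity (paragraph 15)? yes — 2 of 3 hold (need ≥2) → satisfied.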